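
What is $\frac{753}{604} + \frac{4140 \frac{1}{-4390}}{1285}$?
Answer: $\frac{424528539}{340725460} \approx 1.246$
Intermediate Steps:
$\frac{753}{604} + \frac{4140 \frac{1}{-4390}}{1285} = 753 \cdot \frac{1}{604} + 4140 \left(- \frac{1}{4390}\right) \frac{1}{1285} = \frac{753}{604} - \frac{414}{564115} = \frac{424528539}{340725460}$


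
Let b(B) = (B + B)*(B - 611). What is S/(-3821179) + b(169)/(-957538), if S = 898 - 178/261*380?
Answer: 74418556968340/477489594697911 ≈ 0.15585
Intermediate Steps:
S = 166738/261 (S = 898 - 178*1/261*380 = 898 - 178/261*380 = 898 - 67640/261 = 166738/261 ≈ 638.84)
b(B) = 2*B*(-611 + B) (b(B) = (2*B)*(-611 + B) = 2*B*(-611 + B))
S/(-3821179) + b(169)/(-957538) = (166738/261)/(-3821179) + (2*169*(-611 + 169))/(-957538) = (166738/261)*(-1/3821179) + (2*169*(-442))*(-1/957538) = -166738/997327719 - 149396*(-1/957538) = -166738/997327719 + 74698/478769 = 74418556968340/477489594697911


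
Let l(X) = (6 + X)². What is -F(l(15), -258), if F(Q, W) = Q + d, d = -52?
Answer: -389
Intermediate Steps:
F(Q, W) = -52 + Q (F(Q, W) = Q - 52 = -52 + Q)
-F(l(15), -258) = -(-52 + (6 + 15)²) = -(-52 + 21²) = -(-52 + 441) = -1*389 = -389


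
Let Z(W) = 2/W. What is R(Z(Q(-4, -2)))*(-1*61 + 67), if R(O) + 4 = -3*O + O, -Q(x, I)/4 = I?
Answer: -27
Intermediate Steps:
Q(x, I) = -4*I
R(O) = -4 - 2*O (R(O) = -4 + (-3*O + O) = -4 - 2*O)
R(Z(Q(-4, -2)))*(-1*61 + 67) = (-4 - 4/((-4*(-2))))*(-1*61 + 67) = (-4 - 4/8)*(-61 + 67) = (-4 - 4/8)*6 = (-4 - 2*¼)*6 = (-4 - ½)*6 = -9/2*6 = -27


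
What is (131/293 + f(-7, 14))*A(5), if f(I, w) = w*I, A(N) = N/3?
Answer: -142915/879 ≈ -162.59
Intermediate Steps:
A(N) = N/3 (A(N) = N*(⅓) = N/3)
f(I, w) = I*w
(131/293 + f(-7, 14))*A(5) = (131/293 - 7*14)*((⅓)*5) = (131*(1/293) - 98)*(5/3) = (131/293 - 98)*(5/3) = -28583/293*5/3 = -142915/879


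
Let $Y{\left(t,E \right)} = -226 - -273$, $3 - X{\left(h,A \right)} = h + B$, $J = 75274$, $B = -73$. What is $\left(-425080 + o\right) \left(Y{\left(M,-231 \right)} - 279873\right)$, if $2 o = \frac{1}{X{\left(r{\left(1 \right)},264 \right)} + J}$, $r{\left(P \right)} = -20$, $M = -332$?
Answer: $\frac{8965143627209687}{75370} \approx 1.1895 \cdot 10^{11}$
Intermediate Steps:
$X{\left(h,A \right)} = 76 - h$ ($X{\left(h,A \right)} = 3 - \left(h - 73\right) = 3 - \left(-73 + h\right) = 76 - h$)
$Y{\left(t,E \right)} = 47$ ($Y{\left(t,E \right)} = -226 + 273 = 47$)
$o = \frac{1}{150740}$ ($o = \frac{1}{2 \left(\left(76 - -20\right) + 75274\right)} = \frac{1}{2 \left(\left(76 + 20\right) + 75274\right)} = \frac{1}{2 \left(96 + 75274\right)} = \frac{1}{2 \cdot 75370} = \frac{1}{2} \cdot \frac{1}{75370} = \frac{1}{150740} \approx 6.6339 \cdot 10^{-6}$)
$\left(-425080 + o\right) \left(Y{\left(M,-231 \right)} - 279873\right) = \left(-425080 + \frac{1}{150740}\right) \left(47 - 279873\right) = \left(- \frac{64076559199}{150740}\right) \left(-279826\right) = \frac{8965143627209687}{75370}$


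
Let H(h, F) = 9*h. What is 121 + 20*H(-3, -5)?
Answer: -419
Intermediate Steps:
121 + 20*H(-3, -5) = 121 + 20*(9*(-3)) = 121 + 20*(-27) = 121 - 540 = -419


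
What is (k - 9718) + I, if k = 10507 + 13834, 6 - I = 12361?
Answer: 2268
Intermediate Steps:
I = -12355 (I = 6 - 1*12361 = 6 - 12361 = -12355)
k = 24341
(k - 9718) + I = (24341 - 9718) - 12355 = 14623 - 12355 = 2268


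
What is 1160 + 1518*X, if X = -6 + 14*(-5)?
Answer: -114208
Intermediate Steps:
X = -76 (X = -6 - 70 = -76)
1160 + 1518*X = 1160 + 1518*(-76) = 1160 - 115368 = -114208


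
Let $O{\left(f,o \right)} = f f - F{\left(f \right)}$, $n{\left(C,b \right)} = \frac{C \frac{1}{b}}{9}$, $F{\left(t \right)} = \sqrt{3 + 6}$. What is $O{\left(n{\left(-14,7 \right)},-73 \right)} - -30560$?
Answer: $\frac{2475121}{81} \approx 30557.0$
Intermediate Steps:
$F{\left(t \right)} = 3$ ($F{\left(t \right)} = \sqrt{9} = 3$)
$n{\left(C,b \right)} = \frac{C}{9 b}$ ($n{\left(C,b \right)} = \frac{C}{b} \frac{1}{9} = \frac{C}{9 b}$)
$O{\left(f,o \right)} = -3 + f^{2}$ ($O{\left(f,o \right)} = f f - 3 = f^{2} - 3 = -3 + f^{2}$)
$O{\left(n{\left(-14,7 \right)},-73 \right)} - -30560 = \left(-3 + \left(\frac{1}{9} \left(-14\right) \frac{1}{7}\right)^{2}\right) - -30560 = \left(-3 + \left(\frac{1}{9} \left(-14\right) \frac{1}{7}\right)^{2}\right) + 30560 = \left(-3 + \left(- \frac{2}{9}\right)^{2}\right) + 30560 = \left(-3 + \frac{4}{81}\right) + 30560 = - \frac{239}{81} + 30560 = \frac{2475121}{81}$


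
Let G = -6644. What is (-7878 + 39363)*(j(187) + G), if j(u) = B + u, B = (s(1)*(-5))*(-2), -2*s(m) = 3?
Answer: -203770920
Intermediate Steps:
s(m) = -3/2 (s(m) = -½*3 = -3/2)
B = -15 (B = -3/2*(-5)*(-2) = (15/2)*(-2) = -15)
j(u) = -15 + u
(-7878 + 39363)*(j(187) + G) = (-7878 + 39363)*((-15 + 187) - 6644) = 31485*(172 - 6644) = 31485*(-6472) = -203770920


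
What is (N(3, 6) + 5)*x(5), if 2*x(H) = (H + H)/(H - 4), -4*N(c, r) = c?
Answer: 85/4 ≈ 21.250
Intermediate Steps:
N(c, r) = -c/4
x(H) = H/(-4 + H) (x(H) = ((H + H)/(H - 4))/2 = ((2*H)/(-4 + H))/2 = (2*H/(-4 + H))/2 = H/(-4 + H))
(N(3, 6) + 5)*x(5) = (-¼*3 + 5)*(5/(-4 + 5)) = (-¾ + 5)*(5/1) = 17*(5*1)/4 = (17/4)*5 = 85/4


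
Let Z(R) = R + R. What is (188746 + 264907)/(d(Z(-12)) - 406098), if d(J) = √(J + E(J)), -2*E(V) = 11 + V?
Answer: -52636450284/47118738749 - 453653*I*√70/329831171243 ≈ -1.1171 - 1.1508e-5*I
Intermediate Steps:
E(V) = -11/2 - V/2 (E(V) = -(11 + V)/2 = -11/2 - V/2)
Z(R) = 2*R
d(J) = √(-11/2 + J/2) (d(J) = √(J + (-11/2 - J/2)) = √(-11/2 + J/2))
(188746 + 264907)/(d(Z(-12)) - 406098) = (188746 + 264907)/(√(-22 + 2*(2*(-12)))/2 - 406098) = 453653/(√(-22 + 2*(-24))/2 - 406098) = 453653/(√(-22 - 48)/2 - 406098) = 453653/(√(-70)/2 - 406098) = 453653/((I*√70)/2 - 406098) = 453653/(I*√70/2 - 406098) = 453653/(-406098 + I*√70/2)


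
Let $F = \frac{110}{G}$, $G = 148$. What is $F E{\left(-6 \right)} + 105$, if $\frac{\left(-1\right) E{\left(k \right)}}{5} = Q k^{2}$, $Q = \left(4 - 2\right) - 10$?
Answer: $\frac{43485}{37} \approx 1175.3$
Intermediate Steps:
$F = \frac{55}{74}$ ($F = \frac{110}{148} = 110 \cdot \frac{1}{148} = \frac{55}{74} \approx 0.74324$)
$Q = -8$ ($Q = 2 - 10 = -8$)
$E{\left(k \right)} = 40 k^{2}$ ($E{\left(k \right)} = - 5 \left(- 8 k^{2}\right) = 40 k^{2}$)
$F E{\left(-6 \right)} + 105 = \frac{55 \cdot 40 \left(-6\right)^{2}}{74} + 105 = \frac{55 \cdot 40 \cdot 36}{74} + 105 = \frac{55}{74} \cdot 1440 + 105 = \frac{39600}{37} + 105 = \frac{43485}{37}$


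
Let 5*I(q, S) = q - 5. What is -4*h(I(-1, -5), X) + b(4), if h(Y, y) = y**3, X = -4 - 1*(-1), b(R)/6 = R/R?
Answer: 114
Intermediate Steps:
b(R) = 6 (b(R) = 6*(R/R) = 6*1 = 6)
X = -3 (X = -4 + 1 = -3)
I(q, S) = -1 + q/5 (I(q, S) = (q - 5)/5 = (-5 + q)/5 = -1 + q/5)
-4*h(I(-1, -5), X) + b(4) = -4*(-3)**3 + 6 = -4*(-27) + 6 = 108 + 6 = 114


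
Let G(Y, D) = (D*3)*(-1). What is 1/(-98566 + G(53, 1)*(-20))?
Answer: -1/98506 ≈ -1.0152e-5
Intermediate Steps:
G(Y, D) = -3*D (G(Y, D) = (3*D)*(-1) = -3*D)
1/(-98566 + G(53, 1)*(-20)) = 1/(-98566 - 3*1*(-20)) = 1/(-98566 - 3*(-20)) = 1/(-98566 + 60) = 1/(-98506) = -1/98506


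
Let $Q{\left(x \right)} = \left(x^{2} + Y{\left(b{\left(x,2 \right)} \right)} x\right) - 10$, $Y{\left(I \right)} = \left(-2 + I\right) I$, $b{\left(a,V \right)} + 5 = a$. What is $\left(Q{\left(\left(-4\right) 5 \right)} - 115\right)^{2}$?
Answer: $174900625$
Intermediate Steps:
$b{\left(a,V \right)} = -5 + a$
$Y{\left(I \right)} = I \left(-2 + I\right)$
$Q{\left(x \right)} = -10 + x^{2} + x \left(-7 + x\right) \left(-5 + x\right)$ ($Q{\left(x \right)} = \left(x^{2} + \left(-5 + x\right) \left(-2 + \left(-5 + x\right)\right) x\right) - 10 = \left(x^{2} + \left(-5 + x\right) \left(-7 + x\right) x\right) - 10 = \left(x^{2} + \left(-7 + x\right) \left(-5 + x\right) x\right) - 10 = \left(x^{2} + x \left(-7 + x\right) \left(-5 + x\right)\right) - 10 = -10 + x^{2} + x \left(-7 + x\right) \left(-5 + x\right)$)
$\left(Q{\left(\left(-4\right) 5 \right)} - 115\right)^{2} = \left(\left(-10 + \left(\left(-4\right) 5\right)^{2} + \left(-4\right) 5 \left(-7 - 20\right) \left(-5 - 20\right)\right) - 115\right)^{2} = \left(\left(-10 + \left(-20\right)^{2} - 20 \left(-7 - 20\right) \left(-5 - 20\right)\right) - 115\right)^{2} = \left(\left(-10 + 400 - \left(-540\right) \left(-25\right)\right) - 115\right)^{2} = \left(\left(-10 + 400 - 13500\right) - 115\right)^{2} = \left(-13110 - 115\right)^{2} = \left(-13225\right)^{2} = 174900625$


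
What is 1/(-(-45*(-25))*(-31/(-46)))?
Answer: -46/34875 ≈ -0.0013190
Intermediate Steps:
1/(-(-45*(-25))*(-31/(-46))) = 1/(-1125*(-31*(-1/46))) = 1/(-1125*31/46) = 1/(-1*34875/46) = 1/(-34875/46) = -46/34875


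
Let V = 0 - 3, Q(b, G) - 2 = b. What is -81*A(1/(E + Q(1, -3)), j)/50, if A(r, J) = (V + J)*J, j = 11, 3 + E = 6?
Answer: -3564/25 ≈ -142.56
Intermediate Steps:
E = 3 (E = -3 + 6 = 3)
Q(b, G) = 2 + b
V = -3
A(r, J) = J*(-3 + J) (A(r, J) = (-3 + J)*J = J*(-3 + J))
-81*A(1/(E + Q(1, -3)), j)/50 = -81*11*(-3 + 11)/50 = -81*11*8/50 = -7128/50 = -81*44/25 = -3564/25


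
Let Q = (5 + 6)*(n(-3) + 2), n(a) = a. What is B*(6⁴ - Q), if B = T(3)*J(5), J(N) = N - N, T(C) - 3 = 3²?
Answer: 0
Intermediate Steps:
T(C) = 12 (T(C) = 3 + 3² = 3 + 9 = 12)
J(N) = 0
Q = -11 (Q = (5 + 6)*(-3 + 2) = 11*(-1) = -11)
B = 0 (B = 12*0 = 0)
B*(6⁴ - Q) = 0*(6⁴ - 1*(-11)) = 0*(1296 + 11) = 0*1307 = 0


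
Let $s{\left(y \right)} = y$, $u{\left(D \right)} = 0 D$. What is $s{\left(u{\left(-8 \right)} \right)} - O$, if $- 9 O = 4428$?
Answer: $492$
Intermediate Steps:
$u{\left(D \right)} = 0$
$O = -492$ ($O = \left(- \frac{1}{9}\right) 4428 = -492$)
$s{\left(u{\left(-8 \right)} \right)} - O = 0 - -492 = 0 + 492 = 492$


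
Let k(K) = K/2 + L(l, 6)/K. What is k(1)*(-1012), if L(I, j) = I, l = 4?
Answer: -4554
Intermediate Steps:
k(K) = K/2 + 4/K
k(1)*(-1012) = ((1/2)*1 + 4/1)*(-1012) = (1/2 + 4*1)*(-1012) = (1/2 + 4)*(-1012) = (9/2)*(-1012) = -4554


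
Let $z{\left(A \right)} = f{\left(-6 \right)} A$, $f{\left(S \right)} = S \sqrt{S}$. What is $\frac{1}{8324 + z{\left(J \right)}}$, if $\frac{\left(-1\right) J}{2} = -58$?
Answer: $\frac{2081}{18048868} + \frac{87 i \sqrt{6}}{9024434} \approx 0.0001153 + 2.3614 \cdot 10^{-5} i$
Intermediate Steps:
$f{\left(S \right)} = S^{\frac{3}{2}}$
$J = 116$ ($J = \left(-2\right) \left(-58\right) = 116$)
$z{\left(A \right)} = - 6 i A \sqrt{6}$ ($z{\left(A \right)} = \left(-6\right)^{\frac{3}{2}} A = - 6 i \sqrt{6} A = - 6 i A \sqrt{6}$)
$\frac{1}{8324 + z{\left(J \right)}} = \frac{1}{8324 - 6 i 116 \sqrt{6}} = \frac{1}{8324 - 696 i \sqrt{6}}$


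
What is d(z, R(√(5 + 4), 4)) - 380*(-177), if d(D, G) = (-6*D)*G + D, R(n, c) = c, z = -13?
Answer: 67559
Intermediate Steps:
d(D, G) = D - 6*D*G (d(D, G) = -6*D*G + D = D - 6*D*G)
d(z, R(√(5 + 4), 4)) - 380*(-177) = -13*(1 - 6*4) - 380*(-177) = -13*(1 - 24) + 67260 = -13*(-23) + 67260 = 299 + 67260 = 67559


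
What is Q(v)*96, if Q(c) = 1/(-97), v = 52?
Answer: -96/97 ≈ -0.98969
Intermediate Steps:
Q(c) = -1/97
Q(v)*96 = -1/97*96 = -96/97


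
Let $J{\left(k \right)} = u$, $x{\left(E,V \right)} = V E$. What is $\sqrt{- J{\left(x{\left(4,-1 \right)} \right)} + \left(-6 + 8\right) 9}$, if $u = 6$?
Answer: $2 \sqrt{3} \approx 3.4641$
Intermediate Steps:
$x{\left(E,V \right)} = E V$
$J{\left(k \right)} = 6$
$\sqrt{- J{\left(x{\left(4,-1 \right)} \right)} + \left(-6 + 8\right) 9} = \sqrt{\left(-1\right) 6 + \left(-6 + 8\right) 9} = \sqrt{-6 + 2 \cdot 9} = \sqrt{-6 + 18} = \sqrt{12} = 2 \sqrt{3}$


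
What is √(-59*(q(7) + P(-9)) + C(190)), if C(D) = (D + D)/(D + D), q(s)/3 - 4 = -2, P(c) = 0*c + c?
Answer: √178 ≈ 13.342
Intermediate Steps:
P(c) = c (P(c) = 0 + c = c)
q(s) = 6 (q(s) = 12 + 3*(-2) = 12 - 6 = 6)
C(D) = 1 (C(D) = (2*D)/((2*D)) = (2*D)*(1/(2*D)) = 1)
√(-59*(q(7) + P(-9)) + C(190)) = √(-59*(6 - 9) + 1) = √(-59*(-3) + 1) = √(177 + 1) = √178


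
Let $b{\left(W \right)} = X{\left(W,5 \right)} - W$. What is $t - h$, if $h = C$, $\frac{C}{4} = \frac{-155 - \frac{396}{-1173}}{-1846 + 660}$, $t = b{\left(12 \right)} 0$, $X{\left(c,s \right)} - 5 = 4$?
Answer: $- \frac{120946}{231863} \approx -0.52163$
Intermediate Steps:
$X{\left(c,s \right)} = 9$ ($X{\left(c,s \right)} = 5 + 4 = 9$)
$b{\left(W \right)} = 9 - W$
$t = 0$ ($t = \left(9 - 12\right) 0 = \left(-3\right) 0 = 0$)
$C = \frac{120946}{231863}$ ($C = 4 \frac{-155 - \frac{396}{-1173}}{-1846 + 660} = 4 \frac{-155 - - \frac{132}{391}}{-1186} = 4 \left(-155 + \frac{132}{391}\right) \left(- \frac{1}{1186}\right) = 4 \left(\left(- \frac{60473}{391}\right) \left(- \frac{1}{1186}\right)\right) = 4 \cdot \frac{60473}{463726} = \frac{120946}{231863} \approx 0.52163$)
$h = \frac{120946}{231863} \approx 0.52163$
$t - h = 0 - \frac{120946}{231863} = - \frac{120946}{231863}$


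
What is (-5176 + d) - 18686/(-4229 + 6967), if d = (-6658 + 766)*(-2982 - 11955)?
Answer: 120476957389/1369 ≈ 8.8004e+7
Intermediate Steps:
d = 88008804 (d = -5892*(-14937) = 88008804)
(-5176 + d) - 18686/(-4229 + 6967) = (-5176 + 88008804) - 18686/(-4229 + 6967) = 88003628 - 18686/2738 = 88003628 - 18686*1/2738 = 88003628 - 9343/1369 = 120476957389/1369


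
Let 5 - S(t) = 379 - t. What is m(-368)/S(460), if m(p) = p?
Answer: -184/43 ≈ -4.2791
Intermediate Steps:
S(t) = -374 + t (S(t) = 5 - (379 - t) = 5 + (-379 + t) = -374 + t)
m(-368)/S(460) = -368/(-374 + 460) = -368/86 = -368*1/86 = -184/43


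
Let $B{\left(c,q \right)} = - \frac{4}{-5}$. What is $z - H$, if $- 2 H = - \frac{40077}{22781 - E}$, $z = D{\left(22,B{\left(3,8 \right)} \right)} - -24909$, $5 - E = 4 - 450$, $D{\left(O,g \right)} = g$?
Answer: $\frac{1112431591}{44660} \approx 24909.0$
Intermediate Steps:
$B{\left(c,q \right)} = \frac{4}{5}$ ($B{\left(c,q \right)} = \left(-4\right) \left(- \frac{1}{5}\right) = \frac{4}{5}$)
$E = 451$ ($E = 5 - \left(4 - 450\right) = 5 - -446 = 5 + 446 = 451$)
$z = \frac{124549}{5}$ ($z = \frac{4}{5} - -24909 = \frac{4}{5} + 24909 = \frac{124549}{5} \approx 24910.0$)
$H = \frac{40077}{44660}$ ($H = - \frac{\left(-40077\right) \frac{1}{22781 - 451}}{2} = - \frac{\left(-40077\right) \frac{1}{22330}}{2} = \left(- \frac{1}{2}\right) \left(- \frac{40077}{22330}\right) = \frac{40077}{44660} \approx 0.89738$)
$z - H = \frac{124549}{5} - \frac{40077}{44660} = \frac{1112431591}{44660}$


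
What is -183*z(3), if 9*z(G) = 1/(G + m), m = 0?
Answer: -61/9 ≈ -6.7778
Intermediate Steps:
z(G) = 1/(9*G) (z(G) = 1/(9*(G + 0)) = 1/(9*G))
-183*z(3) = -61/(3*3) = -183*1/27 = -61/9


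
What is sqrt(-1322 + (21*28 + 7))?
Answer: I*sqrt(727) ≈ 26.963*I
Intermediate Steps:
sqrt(-1322 + (21*28 + 7)) = sqrt(-1322 + (588 + 7)) = sqrt(-1322 + 595) = sqrt(-727) = I*sqrt(727)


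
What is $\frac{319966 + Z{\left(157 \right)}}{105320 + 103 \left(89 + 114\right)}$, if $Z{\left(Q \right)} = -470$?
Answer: $\frac{319496}{126229} \approx 2.5311$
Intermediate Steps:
$\frac{319966 + Z{\left(157 \right)}}{105320 + 103 \left(89 + 114\right)} = \frac{319966 - 470}{105320 + 103 \left(89 + 114\right)} = \frac{319496}{105320 + 103 \cdot 203} = \frac{319496}{105320 + 20909} = \frac{319496}{126229}$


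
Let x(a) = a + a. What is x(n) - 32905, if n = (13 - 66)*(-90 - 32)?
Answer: -19973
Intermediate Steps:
n = 6466 (n = -53*(-122) = 6466)
x(a) = 2*a
x(n) - 32905 = 2*6466 - 32905 = 12932 - 32905 = -19973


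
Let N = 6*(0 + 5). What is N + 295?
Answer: 325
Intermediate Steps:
N = 30 (N = 6*5 = 30)
N + 295 = 30 + 295 = 325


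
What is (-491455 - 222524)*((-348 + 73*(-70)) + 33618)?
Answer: -20105648640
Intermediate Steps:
(-491455 - 222524)*((-348 + 73*(-70)) + 33618) = -713979*((-348 - 5110) + 33618) = -713979*(-5458 + 33618) = -713979*28160 = -20105648640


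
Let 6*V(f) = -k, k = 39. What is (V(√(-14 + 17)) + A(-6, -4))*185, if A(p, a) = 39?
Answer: 12025/2 ≈ 6012.5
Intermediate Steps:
V(f) = -13/2 (V(f) = (-1*39)/6 = (⅙)*(-39) = -13/2)
(V(√(-14 + 17)) + A(-6, -4))*185 = (-13/2 + 39)*185 = (65/2)*185 = 12025/2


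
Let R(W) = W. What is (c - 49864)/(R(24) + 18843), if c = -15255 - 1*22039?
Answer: -87158/18867 ≈ -4.6196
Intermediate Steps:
c = -37294 (c = -15255 - 22039 = -37294)
(c - 49864)/(R(24) + 18843) = (-37294 - 49864)/(24 + 18843) = -87158/18867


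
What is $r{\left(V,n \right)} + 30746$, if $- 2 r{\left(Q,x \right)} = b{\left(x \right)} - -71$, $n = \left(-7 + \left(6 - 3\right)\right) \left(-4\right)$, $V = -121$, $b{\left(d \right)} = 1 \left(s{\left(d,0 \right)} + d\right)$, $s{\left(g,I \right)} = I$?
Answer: $\frac{61405}{2} \approx 30703.0$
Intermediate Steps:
$b{\left(d \right)} = d$ ($b{\left(d \right)} = 1 \left(0 + d\right) = 1 d = d$)
$n = 16$ ($n = \left(-7 + \left(6 - 3\right)\right) \left(-4\right) = \left(-7 + 3\right) \left(-4\right) = \left(-4\right) \left(-4\right) = 16$)
$r{\left(Q,x \right)} = - \frac{71}{2} - \frac{x}{2}$ ($r{\left(Q,x \right)} = - \frac{x - -71}{2} = - \frac{x + 71}{2} = - \frac{71 + x}{2} = - \frac{71}{2} - \frac{x}{2}$)
$r{\left(V,n \right)} + 30746 = \left(- \frac{71}{2} - 8\right) + 30746 = - \frac{87}{2} + 30746 = \frac{61405}{2}$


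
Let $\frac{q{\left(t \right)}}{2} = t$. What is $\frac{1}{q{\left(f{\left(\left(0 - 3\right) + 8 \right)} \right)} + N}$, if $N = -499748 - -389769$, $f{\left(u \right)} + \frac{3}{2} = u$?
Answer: $- \frac{1}{109972} \approx -9.0932 \cdot 10^{-6}$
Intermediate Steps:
$f{\left(u \right)} = - \frac{3}{2} + u$
$q{\left(t \right)} = 2 t$
$N = -109979$ ($N = -499748 + 389769 = -109979$)
$\frac{1}{q{\left(f{\left(\left(0 - 3\right) + 8 \right)} \right)} + N} = \frac{1}{2 \left(- \frac{3}{2} + \left(\left(0 - 3\right) + 8\right)\right) - 109979} = \frac{1}{2 \left(- \frac{3}{2} + \left(-3 + 8\right)\right) - 109979} = \frac{1}{2 \left(- \frac{3}{2} + 5\right) - 109979} = \frac{1}{2 \cdot \frac{7}{2} - 109979} = \frac{1}{7 - 109979} = \frac{1}{-109972} = - \frac{1}{109972}$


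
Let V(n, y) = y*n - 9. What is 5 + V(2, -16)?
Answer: -36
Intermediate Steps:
V(n, y) = -9 + n*y (V(n, y) = n*y - 9 = -9 + n*y)
5 + V(2, -16) = 5 + (-9 + 2*(-16)) = 5 + (-9 - 32) = 5 - 41 = -36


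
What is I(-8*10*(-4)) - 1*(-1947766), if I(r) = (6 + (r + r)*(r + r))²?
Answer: 167779023002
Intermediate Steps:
I(r) = (6 + 4*r²)² (I(r) = (6 + (2*r)*(2*r))² = (6 + 4*r²)²)
I(-8*10*(-4)) - 1*(-1947766) = 4*(3 + 2*(-8*10*(-4))²)² - 1*(-1947766) = 4*(3 + 2*(-80*(-4))²)² + 1947766 = 4*(3 + 2*320²)² + 1947766 = 4*(3 + 2*102400)² + 1947766 = 4*(3 + 204800)² + 1947766 = 4*204803² + 1947766 = 4*41944268809 + 1947766 = 167777075236 + 1947766 = 167779023002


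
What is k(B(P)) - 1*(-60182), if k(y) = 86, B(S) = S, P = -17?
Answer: 60268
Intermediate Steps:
k(B(P)) - 1*(-60182) = 86 - 1*(-60182) = 86 + 60182 = 60268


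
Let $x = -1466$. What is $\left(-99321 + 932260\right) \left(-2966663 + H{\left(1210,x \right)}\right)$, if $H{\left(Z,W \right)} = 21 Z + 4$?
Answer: $-2449881000811$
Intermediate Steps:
$H{\left(Z,W \right)} = 4 + 21 Z$
$\left(-99321 + 932260\right) \left(-2966663 + H{\left(1210,x \right)}\right) = \left(-99321 + 932260\right) \left(-2966663 + \left(4 + 21 \cdot 1210\right)\right) = 832939 \left(-2966663 + \left(4 + 25410\right)\right) = 832939 \left(-2966663 + 25414\right) = 832939 \left(-2941249\right) = -2449881000811$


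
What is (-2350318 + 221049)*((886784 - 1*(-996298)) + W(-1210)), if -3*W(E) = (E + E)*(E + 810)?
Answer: -9967631989174/3 ≈ -3.3225e+12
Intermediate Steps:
W(E) = -2*E*(810 + E)/3 (W(E) = -(E + E)*(E + 810)/3 = -2*E*(810 + E)/3)
(-2350318 + 221049)*((886784 - 1*(-996298)) + W(-1210)) = (-2350318 + 221049)*((886784 - 1*(-996298)) - 2/3*(-1210)*(810 - 1210)) = -2129269*((886784 + 996298) - 2/3*(-1210)*(-400)) = -2129269*(1883082 - 968000/3) = -2129269*4681246/3 = -9967631989174/3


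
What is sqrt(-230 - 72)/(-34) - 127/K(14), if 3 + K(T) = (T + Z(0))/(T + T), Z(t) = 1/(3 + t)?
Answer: 10668/209 - I*sqrt(302)/34 ≈ 51.043 - 0.51112*I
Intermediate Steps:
K(T) = -3 + (1/3 + T)/(2*T) (K(T) = -3 + (T + 1/(3 + 0))/(T + T) = -3 + (T + 1/3)/((2*T)) = -3 + (T + 1/3)*(1/(2*T)) = -3 + (1/3 + T)*(1/(2*T)) = -3 + (1/3 + T)/(2*T))
sqrt(-230 - 72)/(-34) - 127/K(14) = sqrt(-230 - 72)/(-34) - 127*84/(1 - 15*14) = sqrt(-302)*(-1/34) - 127*84/(1 - 210) = (I*sqrt(302))*(-1/34) - 127/((1/6)*(1/14)*(-209)) = -I*sqrt(302)/34 - 127/(-209/84) = -I*sqrt(302)/34 - 127*(-84/209) = -I*sqrt(302)/34 + 10668/209 = 10668/209 - I*sqrt(302)/34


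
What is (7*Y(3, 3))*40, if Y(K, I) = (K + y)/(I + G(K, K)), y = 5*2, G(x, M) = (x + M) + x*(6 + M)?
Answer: 910/9 ≈ 101.11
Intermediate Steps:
G(x, M) = M + x + x*(6 + M) (G(x, M) = (M + x) + x*(6 + M) = M + x + x*(6 + M))
y = 10
Y(K, I) = (10 + K)/(I + K**2 + 8*K) (Y(K, I) = (K + 10)/(I + (K + 7*K + K*K)) = (10 + K)/(I + (K + 7*K + K**2)) = (10 + K)/(I + (K**2 + 8*K)) = (10 + K)/(I + K**2 + 8*K))
(7*Y(3, 3))*40 = (7*((10 + 3)/(3 + 3**2 + 8*3)))*40 = (7*(13/(3 + 9 + 24)))*40 = (7*(13/36))*40 = (91/36)*40 = 910/9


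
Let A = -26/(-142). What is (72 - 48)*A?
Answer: 312/71 ≈ 4.3944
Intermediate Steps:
A = 13/71 (A = -26*(-1/142) = 13/71 ≈ 0.18310)
(72 - 48)*A = (72 - 48)*(13/71) = 24*(13/71) = 312/71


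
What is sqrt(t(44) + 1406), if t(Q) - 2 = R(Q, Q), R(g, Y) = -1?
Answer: sqrt(1407) ≈ 37.510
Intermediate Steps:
t(Q) = 1 (t(Q) = 2 - 1 = 1)
sqrt(t(44) + 1406) = sqrt(1 + 1406) = sqrt(1407)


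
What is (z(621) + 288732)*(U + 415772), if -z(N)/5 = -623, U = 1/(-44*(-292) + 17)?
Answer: 1561062397314507/12865 ≈ 1.2134e+11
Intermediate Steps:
U = 1/12865 (U = 1/(12848 + 17) = 1/12865 ≈ 7.7730e-5)
z(N) = 3115 (z(N) = -5*(-623) = 3115)
(z(621) + 288732)*(U + 415772) = (3115 + 288732)*(1/12865 + 415772) = 291847*(5348906781/12865) = 1561062397314507/12865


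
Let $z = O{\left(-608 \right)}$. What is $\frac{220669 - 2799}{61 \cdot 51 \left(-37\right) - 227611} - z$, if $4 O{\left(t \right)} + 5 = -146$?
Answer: $\frac{25439469}{685436} \approx 37.114$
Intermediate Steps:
$O{\left(t \right)} = - \frac{151}{4}$ ($O{\left(t \right)} = - \frac{5}{4} + \frac{1}{4} \left(-146\right) = - \frac{5}{4} - \frac{73}{2} = - \frac{151}{4}$)
$z = - \frac{151}{4} \approx -37.75$
$\frac{220669 - 2799}{61 \cdot 51 \left(-37\right) - 227611} - z = \frac{220669 - 2799}{61 \cdot 51 \left(-37\right) - 227611} - - \frac{151}{4} = \frac{217870}{3111 \left(-37\right) - 227611} + \frac{151}{4} = \frac{217870}{-115107 - 227611} + \frac{151}{4} = \frac{217870}{-342718} + \frac{151}{4} = 217870 \left(- \frac{1}{342718}\right) + \frac{151}{4} = - \frac{108935}{171359} + \frac{151}{4} = \frac{25439469}{685436}$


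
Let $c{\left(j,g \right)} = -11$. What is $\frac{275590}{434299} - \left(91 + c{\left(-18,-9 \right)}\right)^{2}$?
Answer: $- \frac{2779238010}{434299} \approx -6399.4$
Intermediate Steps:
$\frac{275590}{434299} - \left(91 + c{\left(-18,-9 \right)}\right)^{2} = \frac{275590}{434299} - \left(91 - 11\right)^{2} = 275590 \cdot \frac{1}{434299} - 80^{2} = \frac{275590}{434299} - 6400 = - \frac{2779238010}{434299}$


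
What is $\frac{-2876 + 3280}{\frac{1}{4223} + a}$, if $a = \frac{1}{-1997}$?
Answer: $- \frac{1703532862}{1113} \approx -1.5306 \cdot 10^{6}$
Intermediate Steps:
$a = - \frac{1}{1997} \approx -0.00050075$
$\frac{-2876 + 3280}{\frac{1}{4223} + a} = \frac{-2876 + 3280}{\frac{1}{4223} - \frac{1}{1997}} = \frac{404}{\frac{1}{4223} - \frac{1}{1997}} = \frac{404}{- \frac{2226}{8433331}} = 404 \left(- \frac{8433331}{2226}\right) = - \frac{1703532862}{1113}$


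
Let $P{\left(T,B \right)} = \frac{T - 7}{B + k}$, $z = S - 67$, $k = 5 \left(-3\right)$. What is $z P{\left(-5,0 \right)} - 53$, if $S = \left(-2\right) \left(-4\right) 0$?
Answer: $- \frac{533}{5} \approx -106.6$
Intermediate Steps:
$S = 0$ ($S = 8 \cdot 0 = 0$)
$k = -15$
$z = -67$ ($z = 0 - 67 = -67$)
$P{\left(T,B \right)} = \frac{-7 + T}{-15 + B}$ ($P{\left(T,B \right)} = \frac{T - 7}{B - 15} = \frac{-7 + T}{-15 + B}$)
$z P{\left(-5,0 \right)} - 53 = - 67 \frac{-7 - 5}{-15 + 0} - 53 = - 67 \frac{1}{-15} \left(-12\right) - 53 = - 67 \left(\left(- \frac{1}{15}\right) \left(-12\right)\right) - 53 = \left(-67\right) \frac{4}{5} - 53 = - \frac{268}{5} - 53 = - \frac{533}{5}$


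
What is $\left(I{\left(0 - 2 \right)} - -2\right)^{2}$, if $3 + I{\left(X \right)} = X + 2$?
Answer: $1$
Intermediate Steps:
$I{\left(X \right)} = -1 + X$ ($I{\left(X \right)} = -3 + \left(X + 2\right) = -3 + \left(2 + X\right) = -1 + X$)
$\left(I{\left(0 - 2 \right)} - -2\right)^{2} = \left(\left(-1 + \left(0 - 2\right)\right) - -2\right)^{2} = \left(\left(-1 + \left(0 - 2\right)\right) + 2\right)^{2} = \left(\left(-1 - 2\right) + 2\right)^{2} = \left(-3 + 2\right)^{2} = \left(-1\right)^{2} = 1$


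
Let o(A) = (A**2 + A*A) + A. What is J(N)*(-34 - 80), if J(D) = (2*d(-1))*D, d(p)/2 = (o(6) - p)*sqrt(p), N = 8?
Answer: -288192*I ≈ -2.8819e+5*I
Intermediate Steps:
o(A) = A + 2*A**2 (o(A) = (A**2 + A**2) + A = 2*A**2 + A = A + 2*A**2)
d(p) = 2*sqrt(p)*(78 - p) (d(p) = 2*((6*(1 + 2*6) - p)*sqrt(p)) = 2*((6*(1 + 12) - p)*sqrt(p)) = 2*((6*13 - p)*sqrt(p)) = 2*((78 - p)*sqrt(p)) = 2*(sqrt(p)*(78 - p)) = 2*sqrt(p)*(78 - p))
J(D) = 316*I*D (J(D) = (2*(2*sqrt(-1)*(78 - 1*(-1))))*D = (2*(2*I*(78 + 1)))*D = (2*(2*I*79))*D = (2*(158*I))*D = (316*I)*D = 316*I*D)
J(N)*(-34 - 80) = (316*I*8)*(-34 - 80) = (2528*I)*(-114) = -288192*I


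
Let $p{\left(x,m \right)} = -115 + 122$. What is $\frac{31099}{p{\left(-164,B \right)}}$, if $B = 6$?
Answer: $\frac{31099}{7} \approx 4442.7$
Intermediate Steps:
$p{\left(x,m \right)} = 7$
$\frac{31099}{p{\left(-164,B \right)}} = \frac{31099}{7}$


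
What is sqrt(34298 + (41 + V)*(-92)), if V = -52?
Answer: sqrt(35310) ≈ 187.91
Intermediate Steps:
sqrt(34298 + (41 + V)*(-92)) = sqrt(34298 + (41 - 52)*(-92)) = sqrt(34298 - 11*(-92)) = sqrt(34298 + 1012) = sqrt(35310)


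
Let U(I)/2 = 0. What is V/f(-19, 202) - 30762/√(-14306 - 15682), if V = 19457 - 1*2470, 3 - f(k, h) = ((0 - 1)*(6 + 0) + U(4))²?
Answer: -16987/33 + 5127*I*√17/119 ≈ -514.76 + 177.64*I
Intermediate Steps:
U(I) = 0 (U(I) = 2*0 = 0)
f(k, h) = -33 (f(k, h) = 3 - ((0 - 1)*(6 + 0) + 0)² = 3 - (-1*6 + 0)² = 3 - (-6 + 0)² = 3 - 1*(-6)² = 3 - 1*36 = 3 - 36 = -33)
V = 16987 (V = 19457 - 2470 = 16987)
V/f(-19, 202) - 30762/√(-14306 - 15682) = 16987/(-33) - 30762/√(-14306 - 15682) = 16987*(-1/33) - 30762*(-I*√17/714) = -16987/33 - 30762*(-I*√17/714) = -16987/33 - (-5127)*I*√17/119 = -16987/33 + 5127*I*√17/119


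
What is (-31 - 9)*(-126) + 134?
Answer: 5174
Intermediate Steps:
(-31 - 9)*(-126) + 134 = -40*(-126) + 134 = 5040 + 134 = 5174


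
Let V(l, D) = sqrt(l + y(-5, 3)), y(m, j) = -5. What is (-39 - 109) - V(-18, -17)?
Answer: -148 - I*sqrt(23) ≈ -148.0 - 4.7958*I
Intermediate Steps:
V(l, D) = sqrt(-5 + l) (V(l, D) = sqrt(l - 5) = sqrt(-5 + l))
(-39 - 109) - V(-18, -17) = (-39 - 109) - sqrt(-5 - 18) = -148 - sqrt(-23) = -148 - I*sqrt(23)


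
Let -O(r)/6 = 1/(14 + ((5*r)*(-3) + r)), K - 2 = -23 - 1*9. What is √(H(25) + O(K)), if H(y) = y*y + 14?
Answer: 2*√7522305/217 ≈ 25.278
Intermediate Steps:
K = -30 (K = 2 + (-23 - 1*9) = 2 + (-23 - 9) = 2 - 32 = -30)
H(y) = 14 + y² (H(y) = y² + 14 = 14 + y²)
O(r) = -6/(14 - 14*r) (O(r) = -6/(14 + ((5*r)*(-3) + r)) = -6/(14 + (-15*r + r)) = -6/(14 - 14*r))
√(H(25) + O(K)) = √((14 + 25²) + 3/(7*(-1 - 30))) = √((14 + 625) + (3/7)/(-31)) = √(639 + (3/7)*(-1/31)) = √(639 - 3/217) = √(138660/217) = 2*√7522305/217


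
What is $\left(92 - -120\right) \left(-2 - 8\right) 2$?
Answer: $-4240$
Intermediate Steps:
$\left(92 - -120\right) \left(-2 - 8\right) 2 = \left(92 + 120\right) \left(\left(-10\right) 2\right) = 212 \left(-20\right) = -4240$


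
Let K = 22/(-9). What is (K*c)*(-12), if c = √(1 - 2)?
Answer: 88*I/3 ≈ 29.333*I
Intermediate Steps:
c = I (c = √(-1) = I ≈ 1.0*I)
K = -22/9 (K = 22*(-⅑) = -22/9 ≈ -2.4444)
(K*c)*(-12) = -22*I/9*(-12) = 88*I/3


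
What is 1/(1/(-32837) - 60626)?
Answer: -32837/1990775963 ≈ -1.6495e-5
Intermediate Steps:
1/(1/(-32837) - 60626) = 1/(-1/32837 - 60626) = 1/(-1990775963/32837) = -32837/1990775963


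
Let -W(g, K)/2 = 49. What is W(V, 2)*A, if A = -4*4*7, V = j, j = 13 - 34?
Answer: 10976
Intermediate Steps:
j = -21
V = -21
W(g, K) = -98 (W(g, K) = -2*49 = -98)
A = -112 (A = -16*7 = -112)
W(V, 2)*A = -98*(-112) = 10976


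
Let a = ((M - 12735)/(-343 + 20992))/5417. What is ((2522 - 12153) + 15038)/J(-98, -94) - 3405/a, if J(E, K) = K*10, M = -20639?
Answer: 179008072044941/15685780 ≈ 1.1412e+7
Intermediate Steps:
J(E, K) = 10*K
a = -33374/111855633 (a = ((-20639 - 12735)/(-343 + 20992))/5417 = -33374/20649*(1/5417) = -33374*1/20649*(1/5417) = -33374/20649*1/5417 = -33374/111855633 ≈ -0.00029837)
((2522 - 12153) + 15038)/J(-98, -94) - 3405/a = ((2522 - 12153) + 15038)/((10*(-94))) - 3405/(-33374/111855633) = (-9631 + 15038)/(-940) - 3405*(-111855633/33374) = 5407*(-1/940) + 380868430365/33374 = -5407/940 + 380868430365/33374 = 179008072044941/15685780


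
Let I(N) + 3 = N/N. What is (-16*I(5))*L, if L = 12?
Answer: 384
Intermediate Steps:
I(N) = -2 (I(N) = -3 + N/N = -3 + 1 = -2)
(-16*I(5))*L = -16*(-2)*12 = 32*12 = 384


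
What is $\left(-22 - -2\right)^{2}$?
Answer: $400$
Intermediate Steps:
$\left(-22 - -2\right)^{2} = \left(-22 + \left(5 - 3\right)\right)^{2} = \left(-22 + 2\right)^{2} = \left(-20\right)^{2} = 400$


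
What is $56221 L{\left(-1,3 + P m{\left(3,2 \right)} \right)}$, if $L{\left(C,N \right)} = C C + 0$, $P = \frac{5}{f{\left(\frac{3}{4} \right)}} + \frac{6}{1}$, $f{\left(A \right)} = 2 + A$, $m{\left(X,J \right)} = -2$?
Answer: $56221$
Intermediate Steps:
$P = \frac{86}{11}$ ($P = \frac{5}{2 + \frac{3}{4}} + \frac{6}{1} = \frac{5}{2 + 3 \cdot \frac{1}{4}} + 6 \cdot 1 = \frac{5}{2 + \frac{3}{4}} + 6 = \frac{5}{\frac{11}{4}} + 6 = 5 \cdot \frac{4}{11} + 6 = \frac{20}{11} + 6 = \frac{86}{11} \approx 7.8182$)
$L{\left(C,N \right)} = C^{2}$ ($L{\left(C,N \right)} = C^{2} + 0 = C^{2}$)
$56221 L{\left(-1,3 + P m{\left(3,2 \right)} \right)} = 56221 \left(-1\right)^{2} = 56221 \cdot 1 = 56221$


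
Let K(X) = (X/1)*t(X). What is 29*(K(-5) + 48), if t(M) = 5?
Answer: 667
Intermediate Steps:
K(X) = 5*X (K(X) = (X/1)*5 = (X*1)*5 = X*5 = 5*X)
29*(K(-5) + 48) = 29*(5*(-5) + 48) = 29*(-25 + 48) = 29*23 = 667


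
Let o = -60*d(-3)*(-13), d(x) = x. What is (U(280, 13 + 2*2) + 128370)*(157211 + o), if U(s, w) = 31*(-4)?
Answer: 19861586266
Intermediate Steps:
o = -2340 (o = -60*(-3)*(-13) = 180*(-13) = -2340)
U(s, w) = -124
(U(280, 13 + 2*2) + 128370)*(157211 + o) = (-124 + 128370)*(157211 - 2340) = 128246*154871 = 19861586266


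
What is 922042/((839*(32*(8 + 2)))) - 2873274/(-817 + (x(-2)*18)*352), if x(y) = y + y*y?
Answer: -76048579561/318283040 ≈ -238.93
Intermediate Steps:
x(y) = y + y²
922042/((839*(32*(8 + 2)))) - 2873274/(-817 + (x(-2)*18)*352) = 922042/((839*(32*(8 + 2)))) - 2873274/(-817 + (-2*(1 - 2)*18)*352) = 922042/((839*(32*10))) - 2873274/(-817 + (-2*(-1)*18)*352) = 922042/((839*320)) - 2873274/(-817 + (2*18)*352) = 922042/268480 - 2873274/(-817 + 36*352) = 922042*(1/268480) - 2873274/(-817 + 12672) = 461021/134240 - 2873274/11855 = -76048579561/318283040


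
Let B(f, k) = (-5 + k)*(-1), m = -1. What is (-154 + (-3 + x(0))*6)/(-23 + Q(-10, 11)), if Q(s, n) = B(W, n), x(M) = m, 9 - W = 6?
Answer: 178/29 ≈ 6.1379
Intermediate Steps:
W = 3 (W = 9 - 1*6 = 9 - 6 = 3)
x(M) = -1
B(f, k) = 5 - k
Q(s, n) = 5 - n
(-154 + (-3 + x(0))*6)/(-23 + Q(-10, 11)) = (-154 + (-3 - 1)*6)/(-23 + (5 - 1*11)) = (-154 - 4*6)/(-23 + (5 - 11)) = (-154 - 24)/(-23 - 6) = -178/(-29) = -178*(-1/29) = 178/29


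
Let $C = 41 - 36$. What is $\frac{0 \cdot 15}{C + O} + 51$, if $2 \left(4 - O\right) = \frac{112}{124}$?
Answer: $51$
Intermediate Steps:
$O = \frac{110}{31}$ ($O = 4 - \frac{112 \cdot \frac{1}{124}}{2} = 4 - \frac{14}{31} = \frac{110}{31} \approx 3.5484$)
$C = 5$
$\frac{0 \cdot 15}{C + O} + 51 = \frac{0 \cdot 15}{5 + \frac{110}{31}} + 51 = \frac{0}{\frac{265}{31}} + 51 = 0 \cdot \frac{31}{265} + 51 = 0 + 51 = 51$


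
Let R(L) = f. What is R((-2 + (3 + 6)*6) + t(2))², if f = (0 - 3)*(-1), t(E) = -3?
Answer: 9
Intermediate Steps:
f = 3 (f = -3*(-1) = 3)
R(L) = 3
R((-2 + (3 + 6)*6) + t(2))² = 3² = 9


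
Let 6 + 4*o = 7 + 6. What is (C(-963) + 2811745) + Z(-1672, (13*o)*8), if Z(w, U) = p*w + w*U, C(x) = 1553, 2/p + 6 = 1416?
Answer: 1768839098/705 ≈ 2.5090e+6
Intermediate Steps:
p = 1/705 (p = 2/(-6 + 1416) = 2/1410 = 2*(1/1410) = 1/705 ≈ 0.0014184)
o = 7/4 (o = -3/2 + (7 + 6)/4 = -3/2 + (1/4)*13 = -3/2 + 13/4 = 7/4 ≈ 1.7500)
Z(w, U) = w/705 + U*w (Z(w, U) = w/705 + w*U = w/705 + U*w)
(C(-963) + 2811745) + Z(-1672, (13*o)*8) = (1553 + 2811745) - 1672*(1/705 + (13*(7/4))*8) = 2813298 - 1672*(1/705 + (91/4)*8) = 2813298 - 1672*(1/705 + 182) = 2813298 - 1672*128311/705 = 2813298 - 214535992/705 = 1768839098/705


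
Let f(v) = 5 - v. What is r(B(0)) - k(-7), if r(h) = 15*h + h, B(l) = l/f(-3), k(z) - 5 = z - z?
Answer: -5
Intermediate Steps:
k(z) = 5 (k(z) = 5 + (z - z) = 5 + 0 = 5)
B(l) = l/8 (B(l) = l/(5 - 1*(-3)) = l/(5 + 3) = l/8)
r(h) = 16*h
r(B(0)) - k(-7) = 16*((⅛)*0) - 1*5 = 16*0 - 5 = 0 - 5 = -5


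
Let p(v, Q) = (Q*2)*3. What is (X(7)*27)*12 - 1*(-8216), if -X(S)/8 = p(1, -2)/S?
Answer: 88616/7 ≈ 12659.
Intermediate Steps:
p(v, Q) = 6*Q (p(v, Q) = (2*Q)*3 = 6*Q)
X(S) = 96/S (X(S) = -8*6*(-2)/S = -(-96)/S = 96/S)
(X(7)*27)*12 - 1*(-8216) = ((96/7)*27)*12 - 1*(-8216) = ((96*(1/7))*27)*12 + 8216 = ((96/7)*27)*12 + 8216 = (2592/7)*12 + 8216 = 31104/7 + 8216 = 88616/7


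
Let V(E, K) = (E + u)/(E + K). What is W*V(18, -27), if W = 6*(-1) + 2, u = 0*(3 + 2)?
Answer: 8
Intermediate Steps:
u = 0 (u = 0*5 = 0)
V(E, K) = E/(E + K) (V(E, K) = (E + 0)/(E + K) = E/(E + K))
W = -4 (W = -6 + 2 = -4)
W*V(18, -27) = -72/(18 - 27) = -72/(-9) = -72*(-1)/9 = -4*(-2) = 8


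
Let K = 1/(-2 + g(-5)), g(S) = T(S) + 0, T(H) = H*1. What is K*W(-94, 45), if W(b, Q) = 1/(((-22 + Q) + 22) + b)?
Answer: 1/343 ≈ 0.0029155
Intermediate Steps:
T(H) = H
g(S) = S (g(S) = S + 0 = S)
K = -⅐ (K = 1/(-2 - 5) = 1/(-7) = -⅐ ≈ -0.14286)
W(b, Q) = 1/(Q + b)
K*W(-94, 45) = -1/(7*(45 - 94)) = -⅐/(-49) = -⅐*(-1/49) = 1/343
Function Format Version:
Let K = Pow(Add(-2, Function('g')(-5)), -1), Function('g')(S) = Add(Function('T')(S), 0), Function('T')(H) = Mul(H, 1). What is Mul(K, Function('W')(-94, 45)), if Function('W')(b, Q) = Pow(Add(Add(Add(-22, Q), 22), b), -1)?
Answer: Rational(1, 343) ≈ 0.0029155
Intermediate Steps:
Function('T')(H) = H
Function('g')(S) = S (Function('g')(S) = Add(S, 0) = S)
K = Rational(-1, 7) (K = Pow(Add(-2, -5), -1) = Pow(-7, -1) = Rational(-1, 7) ≈ -0.14286)
Function('W')(b, Q) = Pow(Add(Q, b), -1)
Mul(K, Function('W')(-94, 45)) = Mul(Rational(-1, 7), Pow(Add(45, -94), -1)) = Mul(Rational(-1, 7), Pow(-49, -1)) = Mul(Rational(-1, 7), Rational(-1, 49)) = Rational(1, 343)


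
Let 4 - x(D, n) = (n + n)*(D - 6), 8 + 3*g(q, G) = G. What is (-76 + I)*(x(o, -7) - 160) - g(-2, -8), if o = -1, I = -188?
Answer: 201184/3 ≈ 67061.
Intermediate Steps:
g(q, G) = -8/3 + G/3
x(D, n) = 4 - 2*n*(-6 + D) (x(D, n) = 4 - (n + n)*(D - 6) = 4 - 2*n*(-6 + D))
(-76 + I)*(x(o, -7) - 160) - g(-2, -8) = (-76 - 188)*((4 + 12*(-7) - 2*(-1)*(-7)) - 160) - (-8/3 + (⅓)*(-8)) = -264*((4 - 84 - 14) - 160) - (-8/3 - 8/3) = -264*(-94 - 160) - 1*(-16/3) = -264*(-254) + 16/3 = 67056 + 16/3 = 201184/3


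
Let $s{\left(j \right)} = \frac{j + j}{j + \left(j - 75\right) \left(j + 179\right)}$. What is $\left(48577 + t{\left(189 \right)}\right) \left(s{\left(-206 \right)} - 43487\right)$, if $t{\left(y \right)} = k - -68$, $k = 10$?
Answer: $- \frac{15617182595145}{7381} \approx -2.1159 \cdot 10^{9}$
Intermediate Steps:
$s{\left(j \right)} = \frac{2 j}{j + \left(-75 + j\right) \left(179 + j\right)}$
$t{\left(y \right)} = 78$ ($t{\left(y \right)} = 10 - -68 = 10 + 68 = 78$)
$\left(48577 + t{\left(189 \right)}\right) \left(s{\left(-206 \right)} - 43487\right) = \left(48577 + 78\right) \left(2 \left(-206\right) \frac{1}{-13425 + \left(-206\right)^{2} + 105 \left(-206\right)} - 43487\right) = 48655 \left(2 \left(-206\right) \frac{1}{-13425 + 42436 - 21630} - 43487\right) = 48655 \left(2 \left(-206\right) \frac{1}{7381} - 43487\right) = 48655 \left(- \frac{412}{7381} - 43487\right) = 48655 \left(- \frac{320977959}{7381}\right) = - \frac{15617182595145}{7381}$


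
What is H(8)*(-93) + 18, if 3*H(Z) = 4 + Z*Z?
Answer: -2090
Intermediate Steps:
H(Z) = 4/3 + Z²/3 (H(Z) = (4 + Z*Z)/3 = (4 + Z²)/3 = 4/3 + Z²/3)
H(8)*(-93) + 18 = (4/3 + (⅓)*8²)*(-93) + 18 = (4/3 + (⅓)*64)*(-93) + 18 = (4/3 + 64/3)*(-93) + 18 = (68/3)*(-93) + 18 = -2108 + 18 = -2090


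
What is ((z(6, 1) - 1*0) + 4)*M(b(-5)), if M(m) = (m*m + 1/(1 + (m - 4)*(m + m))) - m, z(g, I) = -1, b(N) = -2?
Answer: 453/25 ≈ 18.120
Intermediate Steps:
M(m) = m² + 1/(1 + 2*m*(-4 + m)) - m (M(m) = (m² + 1/(1 + (-4 + m)*(2*m))) - m = (m² + 1/(1 + 2*m*(-4 + m))) - m = m² + 1/(1 + 2*m*(-4 + m)) - m)
((z(6, 1) - 1*0) + 4)*M(b(-5)) = ((-1 - 1*0) + 4)*((1 - 1*(-2) - 10*(-2)³ + 2*(-2)⁴ + 9*(-2)²)/(1 - 8*(-2) + 2*(-2)²)) = ((-1 + 0) + 4)*((1 + 2 - 10*(-8) + 2*16 + 9*4)/(1 + 16 + 2*4)) = (-1 + 4)*((1 + 2 + 80 + 32 + 36)/(1 + 16 + 8)) = 3*(151/25) = 453/25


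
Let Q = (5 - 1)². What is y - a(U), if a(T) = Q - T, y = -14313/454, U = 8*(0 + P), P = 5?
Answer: -3417/454 ≈ -7.5264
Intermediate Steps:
Q = 16 (Q = 4² = 16)
U = 40 (U = 8*(0 + 5) = 8*5 = 40)
y = -14313/454 (y = -14313*1/454 = -14313/454 ≈ -31.526)
a(T) = 16 - T
y - a(U) = -14313/454 - (16 - 1*40) = -14313/454 - (16 - 40) = -14313/454 - 1*(-24) = -14313/454 + 24 = -3417/454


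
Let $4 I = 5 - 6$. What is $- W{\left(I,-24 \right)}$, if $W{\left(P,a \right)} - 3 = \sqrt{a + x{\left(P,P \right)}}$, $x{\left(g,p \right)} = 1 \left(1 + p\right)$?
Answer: $-3 - \frac{i \sqrt{93}}{2} \approx -3.0 - 4.8218 i$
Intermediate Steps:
$I = - \frac{1}{4}$ ($I = \frac{5 - 6}{4} = \frac{1}{4} \left(-1\right) = - \frac{1}{4} \approx -0.25$)
$x{\left(g,p \right)} = 1 + p$
$W{\left(P,a \right)} = 3 + \sqrt{1 + P + a}$ ($W{\left(P,a \right)} = 3 + \sqrt{a + \left(1 + P\right)} = 3 + \sqrt{1 + P + a}$)
$- W{\left(I,-24 \right)} = - (3 + \sqrt{1 - \frac{1}{4} - 24}) = - (3 + \sqrt{- \frac{93}{4}}) = - (3 + \frac{i \sqrt{93}}{2}) = -3 - \frac{i \sqrt{93}}{2}$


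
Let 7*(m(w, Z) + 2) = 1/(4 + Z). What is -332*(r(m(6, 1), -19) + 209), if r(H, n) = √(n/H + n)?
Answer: -69388 - 332*I*√44574/69 ≈ -69388.0 - 1015.9*I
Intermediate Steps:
m(w, Z) = -2 + 1/(7*(4 + Z))
r(H, n) = √(n + n/H)
-332*(r(m(6, 1), -19) + 209) = -332*(√(-19 - 19*7*(4 + 1)/(-55 - 14*1)) + 209) = -332*(√(-19 - 19*35/(-55 - 14)) + 209) = -332*(√(-19 - 19/((⅐)*(⅕)*(-69))) + 209) = -332*(√(-19 - 19/(-69/35)) + 209) = -332*(√(-19 - 19*(-35/69)) + 209) = -332*(√(-19 + 665/69) + 209) = -332*(√(-646/69) + 209) = -332*(I*√44574/69 + 209) = -332*(209 + I*√44574/69) = -69388 - 332*I*√44574/69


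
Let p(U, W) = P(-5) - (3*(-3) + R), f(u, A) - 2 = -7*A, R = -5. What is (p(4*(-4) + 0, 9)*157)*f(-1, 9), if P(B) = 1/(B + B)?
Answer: -1331203/10 ≈ -1.3312e+5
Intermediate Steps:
P(B) = 1/(2*B)
f(u, A) = 2 - 7*A
p(U, W) = 139/10 (p(U, W) = (½)/(-5) - (3*(-3) - 5) = (½)*(-⅕) - (-9 - 5) = -⅒ - 1*(-14) = -⅒ + 14 = 139/10)
(p(4*(-4) + 0, 9)*157)*f(-1, 9) = ((139/10)*157)*(2 - 7*9) = 21823*(2 - 63)/10 = (21823/10)*(-61) = -1331203/10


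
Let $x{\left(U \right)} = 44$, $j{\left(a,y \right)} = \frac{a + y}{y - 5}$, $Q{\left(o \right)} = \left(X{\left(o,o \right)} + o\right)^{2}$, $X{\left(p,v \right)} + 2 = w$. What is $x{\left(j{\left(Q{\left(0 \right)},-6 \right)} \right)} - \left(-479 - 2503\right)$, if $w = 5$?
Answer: $3026$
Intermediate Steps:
$X{\left(p,v \right)} = 3$ ($X{\left(p,v \right)} = -2 + 5 = 3$)
$Q{\left(o \right)} = \left(3 + o\right)^{2}$
$j{\left(a,y \right)} = \frac{a + y}{-5 + y}$
$x{\left(j{\left(Q{\left(0 \right)},-6 \right)} \right)} - \left(-479 - 2503\right) = 44 - \left(-479 - 2503\right) = 44 - -2982 = 44 + 2982 = 3026$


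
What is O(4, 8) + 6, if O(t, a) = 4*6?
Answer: 30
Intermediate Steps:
O(t, a) = 24
O(4, 8) + 6 = 24 + 6 = 30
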